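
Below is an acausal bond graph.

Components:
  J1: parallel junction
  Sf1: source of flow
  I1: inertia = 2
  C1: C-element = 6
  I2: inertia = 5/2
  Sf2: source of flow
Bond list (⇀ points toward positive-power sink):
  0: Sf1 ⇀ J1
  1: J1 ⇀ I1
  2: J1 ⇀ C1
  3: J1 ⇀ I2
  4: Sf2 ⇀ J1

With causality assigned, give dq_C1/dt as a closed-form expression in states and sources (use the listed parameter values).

#0 stroke at Sf1  (Sf1: flow source, stroke at near end)
#4 stroke at Sf2  (Sf2 (Sf) sets flow on bond)
#1 stroke at I1  (I1: I, integral causality)
#2 stroke at J1  (C1: C, integral causality)
#3 stroke at I2  (J1 effort already set via bond 2)

dq_C1/dt = F_Sf1 + F_Sf2 - p_I1/2 - 2*p_I2/5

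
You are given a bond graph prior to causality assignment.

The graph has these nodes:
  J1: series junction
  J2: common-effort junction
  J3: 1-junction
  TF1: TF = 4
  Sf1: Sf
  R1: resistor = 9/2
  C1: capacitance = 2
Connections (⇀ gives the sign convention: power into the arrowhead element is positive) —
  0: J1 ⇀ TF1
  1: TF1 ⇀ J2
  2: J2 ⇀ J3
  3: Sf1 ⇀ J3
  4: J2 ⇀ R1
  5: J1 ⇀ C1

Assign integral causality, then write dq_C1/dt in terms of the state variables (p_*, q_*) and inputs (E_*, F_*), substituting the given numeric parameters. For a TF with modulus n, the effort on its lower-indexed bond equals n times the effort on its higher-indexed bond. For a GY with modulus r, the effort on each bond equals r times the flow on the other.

#3 |Sf1  (Sf1: flow source, stroke at near end)
#2 |J3  (1-jn J3 has f-setter on 3)
#5 |J1  (C1 integral (e out))
#0 |TF1  (only one flow-in slot at J1)
#1 |J2  (through TF1, causality passes straight; one stroke at TF1)
#4 |R1  (J2: bond 1 brought effort, rest push out)

dq_C1/dt = F_Sf1/4 - q_C1/144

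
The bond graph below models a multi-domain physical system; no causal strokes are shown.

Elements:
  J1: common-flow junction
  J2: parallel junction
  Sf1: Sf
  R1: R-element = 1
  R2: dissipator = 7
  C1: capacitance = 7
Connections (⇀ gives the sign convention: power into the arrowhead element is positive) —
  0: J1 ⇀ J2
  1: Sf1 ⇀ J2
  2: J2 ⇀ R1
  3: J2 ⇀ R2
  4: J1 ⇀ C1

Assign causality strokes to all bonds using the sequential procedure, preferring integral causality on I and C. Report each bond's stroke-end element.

#1 stroke→Sf1  (Sf1 fixes flow; stroke at Sf1)
#4 stroke→J1  (C1 outputs effort q/C1)
#0 stroke→J2  (J1: last free bond brings flow in)
#2 stroke→R1  (common-e at J2 fixed by 0)
#3 stroke→R2  (common-e at J2 fixed by 0)

#0 stroke at J2
#1 stroke at Sf1
#2 stroke at R1
#3 stroke at R2
#4 stroke at J1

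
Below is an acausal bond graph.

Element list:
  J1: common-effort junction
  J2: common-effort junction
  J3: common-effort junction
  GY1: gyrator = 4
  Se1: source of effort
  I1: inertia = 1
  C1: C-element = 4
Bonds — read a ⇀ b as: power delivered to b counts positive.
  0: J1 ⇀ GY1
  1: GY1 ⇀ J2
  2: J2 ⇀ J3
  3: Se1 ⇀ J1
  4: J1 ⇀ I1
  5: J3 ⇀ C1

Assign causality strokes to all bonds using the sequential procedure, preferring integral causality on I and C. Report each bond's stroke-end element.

#3 →J1  (source Se1 imposes e)
#0 →GY1  (J1 effort already set via bond 3)
#4 →I1  (common-e at J1 fixed by 3)
#1 →GY1  (GY1: gyrator matches bond 0)
#2 →J2  (J2: last free bond brings effort in)
#5 →J3  (J3 needs exactly one e-in)

b0 →GY1
b1 →GY1
b2 →J2
b3 →J1
b4 →I1
b5 →J3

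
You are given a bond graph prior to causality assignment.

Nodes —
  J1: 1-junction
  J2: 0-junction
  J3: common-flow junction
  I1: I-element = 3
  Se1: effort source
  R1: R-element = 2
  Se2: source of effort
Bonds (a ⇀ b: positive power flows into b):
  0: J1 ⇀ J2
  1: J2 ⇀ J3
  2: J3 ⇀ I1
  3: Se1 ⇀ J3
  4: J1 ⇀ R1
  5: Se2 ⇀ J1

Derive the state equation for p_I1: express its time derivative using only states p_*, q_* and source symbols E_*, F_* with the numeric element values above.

dp_I1/dt = E_Se1 + E_Se2 - 2*p_I1/3

b3 stroke→J3  (source Se1 imposes e)
b5 stroke→J1  (Se2: effort source, stroke at far end)
b2 stroke→I1  (I1 integral (f out))
b1 stroke→J3  (common-f at J3 fixed by 2)
b0 stroke→J2  (J2 needs exactly one e-in)
b4 stroke→J1  (J1 flow already set via bond 0)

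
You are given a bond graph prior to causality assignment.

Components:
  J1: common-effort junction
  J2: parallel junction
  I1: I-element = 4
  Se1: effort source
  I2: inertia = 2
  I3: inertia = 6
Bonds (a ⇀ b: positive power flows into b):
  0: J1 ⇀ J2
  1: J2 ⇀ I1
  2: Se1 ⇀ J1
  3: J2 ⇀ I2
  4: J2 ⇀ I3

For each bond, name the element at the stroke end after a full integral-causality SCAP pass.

b0 stroke at J2
b1 stroke at I1
b2 stroke at J1
b3 stroke at I2
b4 stroke at I3

b2 |J1  (Se1: effort source, stroke at far end)
b0 |J2  (J1: bond 2 brought effort, rest push out)
b1 |I1  (J2: bond 0 brought effort, rest push out)
b3 |I2  (common-e at J2 fixed by 0)
b4 |I3  (common-e at J2 fixed by 0)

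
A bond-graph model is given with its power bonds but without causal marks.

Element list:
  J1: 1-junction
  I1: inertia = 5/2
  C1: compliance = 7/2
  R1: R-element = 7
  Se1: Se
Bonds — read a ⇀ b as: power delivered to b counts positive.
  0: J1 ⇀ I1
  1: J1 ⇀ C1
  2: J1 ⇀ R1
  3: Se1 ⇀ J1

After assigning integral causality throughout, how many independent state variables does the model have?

#3 stroke at J1  (Se1: effort source, stroke at far end)
#0 stroke at I1  (I1 integral (f out))
#1 stroke at J1  (common-f at J1 fixed by 0)
#2 stroke at J1  (J1: bond 0 brought flow, rest push out)

2  (C1, I1 all integral)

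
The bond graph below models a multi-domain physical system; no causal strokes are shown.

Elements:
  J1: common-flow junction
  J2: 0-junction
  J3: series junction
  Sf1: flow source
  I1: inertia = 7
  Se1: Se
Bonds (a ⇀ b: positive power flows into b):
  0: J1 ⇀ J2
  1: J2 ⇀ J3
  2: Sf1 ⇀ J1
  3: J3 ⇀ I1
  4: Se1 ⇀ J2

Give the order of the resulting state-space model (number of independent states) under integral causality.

bond 2 |Sf1  (source Sf1 imposes f)
bond 4 |J2  (Se1: effort source, stroke at far end)
bond 0 |J1  (common-f at J1 fixed by 2)
bond 1 |J3  (common-e at J2 fixed by 4)
bond 3 |I1  (J3 needs exactly one f-in)

1  (I1 all integral)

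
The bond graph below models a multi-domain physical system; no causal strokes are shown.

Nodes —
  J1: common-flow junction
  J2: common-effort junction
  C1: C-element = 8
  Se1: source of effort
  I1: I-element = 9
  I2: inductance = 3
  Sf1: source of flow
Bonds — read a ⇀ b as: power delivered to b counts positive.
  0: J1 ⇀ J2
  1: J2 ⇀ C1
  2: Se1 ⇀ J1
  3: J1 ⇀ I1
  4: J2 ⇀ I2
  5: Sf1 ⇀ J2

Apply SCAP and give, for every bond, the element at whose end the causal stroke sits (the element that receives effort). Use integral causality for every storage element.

b2 stroke→J1  (source Se1 imposes e)
b5 stroke→Sf1  (Sf1: flow source, stroke at near end)
b1 stroke→J2  (C1: C, integral causality)
b0 stroke→J1  (J2 effort already set via bond 1)
b4 stroke→I2  (J2 effort already set via bond 1)
b3 stroke→I1  (J1: last free bond brings flow in)

β0 |J1
β1 |J2
β2 |J1
β3 |I1
β4 |I2
β5 |Sf1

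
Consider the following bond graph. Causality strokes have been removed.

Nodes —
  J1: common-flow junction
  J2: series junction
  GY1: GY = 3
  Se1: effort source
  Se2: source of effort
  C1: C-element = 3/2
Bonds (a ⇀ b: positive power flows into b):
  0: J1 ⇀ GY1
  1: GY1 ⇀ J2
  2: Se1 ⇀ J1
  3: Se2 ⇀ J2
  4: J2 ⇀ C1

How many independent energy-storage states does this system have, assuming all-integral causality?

1  (C1 all integral)

bond 2 stroke at J1  (Se1 fixes effort; stroke away)
bond 3 stroke at J2  (source Se2 imposes e)
bond 0 stroke at GY1  (only one flow-in slot at J1)
bond 1 stroke at GY1  (GY GY1: same side as bond 0)
bond 4 stroke at J2  (common-f at J2 fixed by 1)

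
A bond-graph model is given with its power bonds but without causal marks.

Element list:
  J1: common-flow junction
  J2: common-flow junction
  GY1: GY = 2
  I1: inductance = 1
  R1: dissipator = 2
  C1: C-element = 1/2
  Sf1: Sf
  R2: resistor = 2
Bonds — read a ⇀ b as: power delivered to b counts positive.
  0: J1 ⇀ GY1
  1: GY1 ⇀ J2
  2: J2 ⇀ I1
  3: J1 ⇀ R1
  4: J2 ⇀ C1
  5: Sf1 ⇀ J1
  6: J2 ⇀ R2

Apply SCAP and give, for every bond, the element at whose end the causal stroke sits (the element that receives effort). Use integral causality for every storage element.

β0 →J1
β1 →J2
β2 →I1
β3 →J1
β4 →J2
β5 →Sf1
β6 →J2

β5 stroke at Sf1  (Sf1 fixes flow; stroke at Sf1)
β0 stroke at J1  (J1: bond 5 brought flow, rest push out)
β3 stroke at J1  (common-f at J1 fixed by 5)
β1 stroke at J2  (GY1: gyrator matches bond 0)
β2 stroke at I1  (prefer integral on I1)
β4 stroke at J2  (J2 flow already set via bond 2)
β6 stroke at J2  (J2: bond 2 brought flow, rest push out)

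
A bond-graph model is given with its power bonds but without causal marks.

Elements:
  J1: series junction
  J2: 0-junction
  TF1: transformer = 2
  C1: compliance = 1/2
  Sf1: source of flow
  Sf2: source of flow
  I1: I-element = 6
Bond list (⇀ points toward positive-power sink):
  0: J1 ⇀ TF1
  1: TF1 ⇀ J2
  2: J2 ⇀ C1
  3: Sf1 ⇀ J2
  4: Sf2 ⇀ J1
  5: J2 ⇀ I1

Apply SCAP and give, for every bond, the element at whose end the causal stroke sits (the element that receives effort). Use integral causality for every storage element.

b0 stroke→J1
b1 stroke→TF1
b2 stroke→J2
b3 stroke→Sf1
b4 stroke→Sf2
b5 stroke→I1

β3 stroke at Sf1  (source Sf1 imposes f)
β4 stroke at Sf2  (Sf2 fixes flow; stroke at Sf2)
β0 stroke at J1  (common-f at J1 fixed by 4)
β1 stroke at TF1  (TF1: transformer flips bond 0)
β2 stroke at J2  (C1 outputs effort q/C1)
β5 stroke at I1  (J2 effort already set via bond 2)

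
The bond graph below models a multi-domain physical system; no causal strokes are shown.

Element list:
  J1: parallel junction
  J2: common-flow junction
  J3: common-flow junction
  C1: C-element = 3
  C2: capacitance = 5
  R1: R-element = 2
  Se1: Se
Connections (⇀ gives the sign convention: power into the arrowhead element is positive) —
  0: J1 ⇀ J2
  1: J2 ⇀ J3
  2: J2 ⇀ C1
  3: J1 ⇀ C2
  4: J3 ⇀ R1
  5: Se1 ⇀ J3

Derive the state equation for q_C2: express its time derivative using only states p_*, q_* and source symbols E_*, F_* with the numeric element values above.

b5 stroke→J3  (Se1 (Se) sets effort on bond)
b2 stroke→J2  (C1 outputs effort q/C1)
b3 stroke→J1  (prefer integral on C2)
b0 stroke→J2  (0-jn J1 has e-setter on 3)
b1 stroke→J3  (J2 needs exactly one f-in)
b4 stroke→R1  (only one flow-in slot at J3)

dq_C2/dt = -E_Se1/2 + q_C1/6 - q_C2/10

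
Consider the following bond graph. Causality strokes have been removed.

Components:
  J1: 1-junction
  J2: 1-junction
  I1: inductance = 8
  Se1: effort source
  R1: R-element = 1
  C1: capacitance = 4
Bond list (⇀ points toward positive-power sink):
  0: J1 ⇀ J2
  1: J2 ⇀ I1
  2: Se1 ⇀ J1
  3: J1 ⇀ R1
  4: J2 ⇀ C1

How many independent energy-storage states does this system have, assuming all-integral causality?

#2 stroke at J1  (source Se1 imposes e)
#1 stroke at I1  (I1 outputs flow p/I1)
#0 stroke at J2  (J2 flow already set via bond 1)
#4 stroke at J2  (J2 flow already set via bond 1)
#3 stroke at J1  (J1 flow already set via bond 0)

2  (C1, I1 all integral)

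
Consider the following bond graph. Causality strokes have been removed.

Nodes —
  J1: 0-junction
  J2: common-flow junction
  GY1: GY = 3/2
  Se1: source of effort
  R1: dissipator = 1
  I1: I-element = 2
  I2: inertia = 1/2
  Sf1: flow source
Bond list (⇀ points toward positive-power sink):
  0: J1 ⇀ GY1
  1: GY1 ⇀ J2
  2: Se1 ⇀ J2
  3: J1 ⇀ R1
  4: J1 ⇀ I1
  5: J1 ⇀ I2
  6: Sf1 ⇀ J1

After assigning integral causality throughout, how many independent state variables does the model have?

2  (I1, I2 all integral)

β2 stroke at J2  (Se1 (Se) sets effort on bond)
β6 stroke at Sf1  (Sf1: flow source, stroke at near end)
β1 stroke at GY1  (J2: last free bond brings flow in)
β0 stroke at GY1  (GY1 both-in/both-out from 1)
β4 stroke at I1  (I1: I, integral causality)
β5 stroke at I2  (I2: I, integral causality)
β3 stroke at J1  (J1 needs exactly one e-in)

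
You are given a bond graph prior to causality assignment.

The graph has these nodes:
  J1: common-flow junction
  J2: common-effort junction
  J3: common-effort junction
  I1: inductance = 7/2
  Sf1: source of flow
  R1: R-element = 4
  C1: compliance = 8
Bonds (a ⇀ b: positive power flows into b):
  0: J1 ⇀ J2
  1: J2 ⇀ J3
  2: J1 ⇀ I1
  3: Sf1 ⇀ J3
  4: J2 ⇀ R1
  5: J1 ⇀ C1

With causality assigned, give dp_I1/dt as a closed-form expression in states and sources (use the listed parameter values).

#3 stroke at Sf1  (Sf1: flow source, stroke at near end)
#1 stroke at J3  (closing 0-jn rule on J3)
#2 stroke at I1  (I1 integral (f out))
#0 stroke at J1  (J1: bond 2 brought flow, rest push out)
#5 stroke at J1  (common-f at J1 fixed by 2)
#4 stroke at J2  (J2 needs exactly one e-in)

dp_I1/dt = -4*F_Sf1 - 8*p_I1/7 - q_C1/8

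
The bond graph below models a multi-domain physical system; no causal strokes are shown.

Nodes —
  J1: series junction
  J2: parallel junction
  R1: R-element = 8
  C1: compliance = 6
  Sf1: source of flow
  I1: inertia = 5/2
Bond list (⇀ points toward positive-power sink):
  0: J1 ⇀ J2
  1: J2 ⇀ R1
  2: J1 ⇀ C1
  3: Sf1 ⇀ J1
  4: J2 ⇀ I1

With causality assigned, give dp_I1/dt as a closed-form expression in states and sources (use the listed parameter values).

dp_I1/dt = 8*F_Sf1 - 16*p_I1/5

#3 |Sf1  (source Sf1 imposes f)
#0 |J1  (J1: bond 3 brought flow, rest push out)
#2 |J1  (common-f at J1 fixed by 3)
#4 |I1  (I1: I, integral causality)
#1 |J2  (only one effort-in slot at J2)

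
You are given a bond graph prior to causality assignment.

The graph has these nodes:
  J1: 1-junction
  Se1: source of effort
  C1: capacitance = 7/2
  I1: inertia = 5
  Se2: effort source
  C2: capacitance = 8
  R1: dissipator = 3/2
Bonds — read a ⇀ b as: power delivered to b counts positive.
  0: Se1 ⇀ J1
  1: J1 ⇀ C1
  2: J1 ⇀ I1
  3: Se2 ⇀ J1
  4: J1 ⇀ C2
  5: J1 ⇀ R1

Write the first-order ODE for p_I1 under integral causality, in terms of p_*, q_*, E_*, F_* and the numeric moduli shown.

β0 stroke→J1  (Se1 (Se) sets effort on bond)
β3 stroke→J1  (Se2 (Se) sets effort on bond)
β1 stroke→J1  (C1 integral (e out))
β2 stroke→I1  (I1: I, integral causality)
β4 stroke→J1  (1-jn J1 has f-setter on 2)
β5 stroke→J1  (common-f at J1 fixed by 2)

dp_I1/dt = E_Se1 + E_Se2 - 3*p_I1/10 - 2*q_C1/7 - q_C2/8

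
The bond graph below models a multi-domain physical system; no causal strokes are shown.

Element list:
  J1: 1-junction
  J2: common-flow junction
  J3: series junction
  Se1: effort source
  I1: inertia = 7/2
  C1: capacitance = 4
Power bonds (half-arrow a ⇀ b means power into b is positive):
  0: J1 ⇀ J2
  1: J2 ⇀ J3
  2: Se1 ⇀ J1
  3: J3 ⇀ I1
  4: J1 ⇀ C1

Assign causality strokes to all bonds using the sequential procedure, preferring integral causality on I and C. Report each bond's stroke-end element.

b2 |J1  (Se1 (Se) sets effort on bond)
b3 |I1  (I1 outputs flow p/I1)
b1 |J3  (1-jn J3 has f-setter on 3)
b0 |J2  (common-f at J2 fixed by 1)
b4 |J1  (J1: bond 0 brought flow, rest push out)

b0 |J2
b1 |J3
b2 |J1
b3 |I1
b4 |J1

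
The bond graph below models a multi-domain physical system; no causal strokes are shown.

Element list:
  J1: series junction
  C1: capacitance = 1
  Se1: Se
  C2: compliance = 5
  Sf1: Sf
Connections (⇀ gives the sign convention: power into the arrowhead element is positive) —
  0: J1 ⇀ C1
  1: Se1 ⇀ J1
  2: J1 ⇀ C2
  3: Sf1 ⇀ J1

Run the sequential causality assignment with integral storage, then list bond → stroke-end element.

bond 1 →J1  (Se1 fixes effort; stroke away)
bond 3 →Sf1  (source Sf1 imposes f)
bond 0 →J1  (J1: bond 3 brought flow, rest push out)
bond 2 →J1  (J1 flow already set via bond 3)

b0 |J1
b1 |J1
b2 |J1
b3 |Sf1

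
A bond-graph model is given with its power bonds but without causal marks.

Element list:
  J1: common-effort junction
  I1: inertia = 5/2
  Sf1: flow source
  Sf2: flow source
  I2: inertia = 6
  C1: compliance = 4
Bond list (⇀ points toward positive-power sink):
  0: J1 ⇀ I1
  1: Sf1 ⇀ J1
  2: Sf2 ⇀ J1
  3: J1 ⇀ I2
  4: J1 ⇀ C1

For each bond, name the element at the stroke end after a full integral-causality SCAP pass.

#1 stroke at Sf1  (Sf1 fixes flow; stroke at Sf1)
#2 stroke at Sf2  (Sf2 fixes flow; stroke at Sf2)
#0 stroke at I1  (I1 integral (f out))
#3 stroke at I2  (I2: I, integral causality)
#4 stroke at J1  (closing 0-jn rule on J1)

bond 0 stroke at I1
bond 1 stroke at Sf1
bond 2 stroke at Sf2
bond 3 stroke at I2
bond 4 stroke at J1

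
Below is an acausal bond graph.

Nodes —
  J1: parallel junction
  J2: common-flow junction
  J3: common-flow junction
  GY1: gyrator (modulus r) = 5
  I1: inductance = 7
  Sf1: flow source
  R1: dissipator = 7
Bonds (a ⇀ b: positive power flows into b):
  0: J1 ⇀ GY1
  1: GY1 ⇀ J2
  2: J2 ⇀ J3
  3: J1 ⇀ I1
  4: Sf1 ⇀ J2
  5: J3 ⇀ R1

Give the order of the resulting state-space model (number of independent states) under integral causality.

bond 4 |Sf1  (Sf1 fixes flow; stroke at Sf1)
bond 1 |J2  (J2: bond 4 brought flow, rest push out)
bond 2 |J2  (common-f at J2 fixed by 4)
bond 5 |J3  (J3: bond 2 brought flow, rest push out)
bond 0 |J1  (GY GY1: same side as bond 1)
bond 3 |I1  (common-e at J1 fixed by 0)

1  (I1 all integral)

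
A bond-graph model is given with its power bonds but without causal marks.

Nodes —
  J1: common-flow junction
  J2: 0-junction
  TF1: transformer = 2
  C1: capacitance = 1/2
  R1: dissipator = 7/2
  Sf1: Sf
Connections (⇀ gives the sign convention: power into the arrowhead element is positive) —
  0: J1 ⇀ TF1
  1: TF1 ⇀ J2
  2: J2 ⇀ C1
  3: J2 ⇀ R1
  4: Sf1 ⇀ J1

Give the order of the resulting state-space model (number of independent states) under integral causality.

bond 4 →Sf1  (Sf1: flow source, stroke at near end)
bond 0 →J1  (common-f at J1 fixed by 4)
bond 1 →TF1  (TF TF1: opposite of bond 0)
bond 2 →J2  (C1: C, integral causality)
bond 3 →R1  (common-e at J2 fixed by 2)

1  (C1 all integral)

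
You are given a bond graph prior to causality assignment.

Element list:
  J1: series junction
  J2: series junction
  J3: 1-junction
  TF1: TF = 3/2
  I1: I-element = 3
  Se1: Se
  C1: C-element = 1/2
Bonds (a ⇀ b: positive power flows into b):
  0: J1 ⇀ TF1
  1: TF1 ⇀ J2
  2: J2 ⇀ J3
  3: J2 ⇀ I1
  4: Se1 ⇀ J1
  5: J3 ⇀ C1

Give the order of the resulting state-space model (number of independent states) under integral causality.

b4 →J1  (Se1 (Se) sets effort on bond)
b0 →TF1  (only one flow-in slot at J1)
b1 →J2  (TF1: transformer flips bond 0)
b3 →I1  (I1: I, integral causality)
b2 →J2  (common-f at J2 fixed by 3)
b5 →J3  (J3: bond 2 brought flow, rest push out)

2  (C1, I1 all integral)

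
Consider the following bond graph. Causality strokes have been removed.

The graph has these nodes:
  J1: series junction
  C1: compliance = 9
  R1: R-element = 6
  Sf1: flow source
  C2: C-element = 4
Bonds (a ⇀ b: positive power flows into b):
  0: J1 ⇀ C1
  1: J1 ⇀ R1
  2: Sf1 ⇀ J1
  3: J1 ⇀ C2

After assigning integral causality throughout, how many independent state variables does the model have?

2  (C1, C2 all integral)

β2 →Sf1  (Sf1 (Sf) sets flow on bond)
β0 →J1  (1-jn J1 has f-setter on 2)
β1 →J1  (common-f at J1 fixed by 2)
β3 →J1  (1-jn J1 has f-setter on 2)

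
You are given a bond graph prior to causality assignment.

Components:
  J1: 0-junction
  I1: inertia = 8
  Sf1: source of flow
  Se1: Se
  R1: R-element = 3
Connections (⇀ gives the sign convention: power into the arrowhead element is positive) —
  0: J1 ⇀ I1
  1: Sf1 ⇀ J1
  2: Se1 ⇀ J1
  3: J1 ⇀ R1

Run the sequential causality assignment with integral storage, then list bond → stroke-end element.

β1 →Sf1  (source Sf1 imposes f)
β2 →J1  (source Se1 imposes e)
β0 →I1  (0-jn J1 has e-setter on 2)
β3 →R1  (J1 effort already set via bond 2)

bond 0 →I1
bond 1 →Sf1
bond 2 →J1
bond 3 →R1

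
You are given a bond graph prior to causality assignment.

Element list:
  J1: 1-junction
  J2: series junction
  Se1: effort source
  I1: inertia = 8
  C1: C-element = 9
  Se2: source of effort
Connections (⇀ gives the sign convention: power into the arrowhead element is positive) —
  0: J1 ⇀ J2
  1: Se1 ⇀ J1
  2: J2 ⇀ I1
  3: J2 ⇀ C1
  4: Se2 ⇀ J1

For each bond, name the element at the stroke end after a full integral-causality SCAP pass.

#1 stroke→J1  (source Se1 imposes e)
#4 stroke→J1  (source Se2 imposes e)
#0 stroke→J2  (J1: last free bond brings flow in)
#2 stroke→I1  (prefer integral on I1)
#3 stroke→J2  (common-f at J2 fixed by 2)

bond 0 |J2
bond 1 |J1
bond 2 |I1
bond 3 |J2
bond 4 |J1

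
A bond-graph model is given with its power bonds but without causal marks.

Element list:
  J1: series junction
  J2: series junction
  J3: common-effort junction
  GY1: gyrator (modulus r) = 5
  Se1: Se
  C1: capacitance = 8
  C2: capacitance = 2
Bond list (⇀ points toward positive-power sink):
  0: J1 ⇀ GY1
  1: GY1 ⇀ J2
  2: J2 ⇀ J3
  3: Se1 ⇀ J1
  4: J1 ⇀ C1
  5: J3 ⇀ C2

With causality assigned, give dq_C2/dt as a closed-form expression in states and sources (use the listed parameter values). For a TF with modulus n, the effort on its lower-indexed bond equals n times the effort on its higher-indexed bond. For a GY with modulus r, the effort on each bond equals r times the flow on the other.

bond 3 stroke at J1  (source Se1 imposes e)
bond 4 stroke at J1  (prefer integral on C1)
bond 0 stroke at GY1  (J1 needs exactly one f-in)
bond 1 stroke at GY1  (GY1: gyrator matches bond 0)
bond 2 stroke at J2  (J2: bond 1 brought flow, rest push out)
bond 5 stroke at J3  (J3 needs exactly one e-in)

dq_C2/dt = E_Se1/5 - q_C1/40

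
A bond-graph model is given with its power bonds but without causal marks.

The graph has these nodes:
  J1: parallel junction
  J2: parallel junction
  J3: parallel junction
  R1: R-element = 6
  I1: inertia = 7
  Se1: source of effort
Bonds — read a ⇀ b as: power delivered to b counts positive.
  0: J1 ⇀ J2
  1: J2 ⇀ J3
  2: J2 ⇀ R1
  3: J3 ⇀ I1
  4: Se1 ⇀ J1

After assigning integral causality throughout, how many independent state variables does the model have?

1  (I1 all integral)

β4 →J1  (Se1 fixes effort; stroke away)
β0 →J2  (0-jn J1 has e-setter on 4)
β1 →J3  (J2: bond 0 brought effort, rest push out)
β2 →R1  (J2: bond 0 brought effort, rest push out)
β3 →I1  (common-e at J3 fixed by 1)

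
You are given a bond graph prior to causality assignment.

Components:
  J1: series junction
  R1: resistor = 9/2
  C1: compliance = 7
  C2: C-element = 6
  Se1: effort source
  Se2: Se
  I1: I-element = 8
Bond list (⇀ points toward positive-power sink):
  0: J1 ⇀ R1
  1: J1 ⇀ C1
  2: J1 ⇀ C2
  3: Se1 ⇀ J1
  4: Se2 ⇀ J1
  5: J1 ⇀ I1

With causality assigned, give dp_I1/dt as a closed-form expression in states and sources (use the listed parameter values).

dp_I1/dt = E_Se1 + E_Se2 - 9*p_I1/16 - q_C1/7 - q_C2/6

bond 3 stroke→J1  (Se1: effort source, stroke at far end)
bond 4 stroke→J1  (Se2: effort source, stroke at far end)
bond 1 stroke→J1  (C1 outputs effort q/C1)
bond 2 stroke→J1  (C2: C, integral causality)
bond 5 stroke→I1  (I1 integral (f out))
bond 0 stroke→J1  (1-jn J1 has f-setter on 5)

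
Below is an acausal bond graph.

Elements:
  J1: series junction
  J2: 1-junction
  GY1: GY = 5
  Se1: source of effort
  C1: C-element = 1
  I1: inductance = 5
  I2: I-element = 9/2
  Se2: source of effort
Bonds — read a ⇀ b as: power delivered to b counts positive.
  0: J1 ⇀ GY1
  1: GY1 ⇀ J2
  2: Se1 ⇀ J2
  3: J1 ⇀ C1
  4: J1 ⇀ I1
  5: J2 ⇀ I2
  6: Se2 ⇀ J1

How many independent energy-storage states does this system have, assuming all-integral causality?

#2 →J2  (Se1 fixes effort; stroke away)
#6 →J1  (Se2: effort source, stroke at far end)
#3 →J1  (prefer integral on C1)
#4 →I1  (prefer integral on I1)
#0 →J1  (J1: bond 4 brought flow, rest push out)
#1 →J2  (through GY1, causality inverts; strokes same side of GY1)
#5 →I2  (only one flow-in slot at J2)

3  (C1, I1, I2 all integral)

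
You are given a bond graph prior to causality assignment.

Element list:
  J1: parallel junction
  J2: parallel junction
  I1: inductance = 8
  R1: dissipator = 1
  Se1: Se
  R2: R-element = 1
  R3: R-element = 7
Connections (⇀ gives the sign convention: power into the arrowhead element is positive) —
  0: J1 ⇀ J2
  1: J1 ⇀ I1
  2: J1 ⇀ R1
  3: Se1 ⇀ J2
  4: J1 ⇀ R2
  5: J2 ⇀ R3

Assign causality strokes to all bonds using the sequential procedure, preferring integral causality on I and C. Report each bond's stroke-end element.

β3 |J2  (source Se1 imposes e)
β0 |J1  (0-jn J2 has e-setter on 3)
β5 |R3  (common-e at J2 fixed by 3)
β1 |I1  (J1: bond 0 brought effort, rest push out)
β2 |R1  (common-e at J1 fixed by 0)
β4 |R2  (J1 effort already set via bond 0)

b0 →J1
b1 →I1
b2 →R1
b3 →J2
b4 →R2
b5 →R3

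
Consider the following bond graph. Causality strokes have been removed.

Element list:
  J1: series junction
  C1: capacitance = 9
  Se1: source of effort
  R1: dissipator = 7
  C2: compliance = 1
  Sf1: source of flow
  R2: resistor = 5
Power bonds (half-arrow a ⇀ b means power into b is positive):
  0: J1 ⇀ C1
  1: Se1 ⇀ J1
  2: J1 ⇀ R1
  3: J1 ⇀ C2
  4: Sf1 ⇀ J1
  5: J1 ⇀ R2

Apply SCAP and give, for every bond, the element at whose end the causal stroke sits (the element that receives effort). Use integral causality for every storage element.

β0 stroke→J1
β1 stroke→J1
β2 stroke→J1
β3 stroke→J1
β4 stroke→Sf1
β5 stroke→J1

β1 →J1  (Se1 (Se) sets effort on bond)
β4 →Sf1  (Sf1 (Sf) sets flow on bond)
β0 →J1  (1-jn J1 has f-setter on 4)
β2 →J1  (common-f at J1 fixed by 4)
β3 →J1  (J1 flow already set via bond 4)
β5 →J1  (J1: bond 4 brought flow, rest push out)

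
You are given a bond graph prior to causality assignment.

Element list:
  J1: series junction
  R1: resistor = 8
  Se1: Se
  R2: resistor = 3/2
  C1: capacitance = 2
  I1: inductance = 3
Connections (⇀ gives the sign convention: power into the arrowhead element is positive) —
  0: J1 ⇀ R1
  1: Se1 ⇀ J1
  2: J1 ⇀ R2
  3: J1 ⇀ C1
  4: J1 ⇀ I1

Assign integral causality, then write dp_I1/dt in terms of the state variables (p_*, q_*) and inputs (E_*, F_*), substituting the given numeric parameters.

dp_I1/dt = E_Se1 - 19*p_I1/6 - q_C1/2

bond 1 →J1  (Se1: effort source, stroke at far end)
bond 3 →J1  (prefer integral on C1)
bond 4 →I1  (I1 outputs flow p/I1)
bond 0 →J1  (J1: bond 4 brought flow, rest push out)
bond 2 →J1  (1-jn J1 has f-setter on 4)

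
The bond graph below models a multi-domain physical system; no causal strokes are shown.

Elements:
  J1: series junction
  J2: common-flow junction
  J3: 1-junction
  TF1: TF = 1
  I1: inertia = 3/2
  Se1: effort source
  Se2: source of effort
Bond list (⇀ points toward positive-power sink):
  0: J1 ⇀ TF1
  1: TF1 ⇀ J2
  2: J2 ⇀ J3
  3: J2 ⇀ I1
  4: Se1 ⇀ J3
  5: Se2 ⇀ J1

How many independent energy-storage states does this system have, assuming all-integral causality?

1  (I1 all integral)

bond 4 |J3  (Se1: effort source, stroke at far end)
bond 5 |J1  (Se2 fixes effort; stroke away)
bond 0 |TF1  (J1 needs exactly one f-in)
bond 2 |J2  (J3: last free bond brings flow in)
bond 1 |J2  (TF1 one-in-one-out from 0)
bond 3 |I1  (only one flow-in slot at J2)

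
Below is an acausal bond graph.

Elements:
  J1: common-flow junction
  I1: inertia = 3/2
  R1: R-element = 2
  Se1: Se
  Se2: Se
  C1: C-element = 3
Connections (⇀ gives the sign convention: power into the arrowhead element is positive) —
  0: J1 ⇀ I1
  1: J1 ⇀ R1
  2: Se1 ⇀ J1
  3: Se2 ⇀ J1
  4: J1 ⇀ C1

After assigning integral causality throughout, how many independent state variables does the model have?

2  (C1, I1 all integral)

bond 2 |J1  (Se1: effort source, stroke at far end)
bond 3 |J1  (Se2: effort source, stroke at far end)
bond 0 |I1  (prefer integral on I1)
bond 1 |J1  (J1 flow already set via bond 0)
bond 4 |J1  (J1 flow already set via bond 0)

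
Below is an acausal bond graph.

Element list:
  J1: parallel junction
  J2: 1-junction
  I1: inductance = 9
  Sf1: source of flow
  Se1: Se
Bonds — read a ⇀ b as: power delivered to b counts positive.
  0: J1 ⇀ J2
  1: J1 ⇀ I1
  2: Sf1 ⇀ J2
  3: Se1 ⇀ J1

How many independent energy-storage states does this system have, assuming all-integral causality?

b2 |Sf1  (Sf1 fixes flow; stroke at Sf1)
b3 |J1  (Se1 (Se) sets effort on bond)
b0 |J2  (0-jn J1 has e-setter on 3)
b1 |I1  (J1 effort already set via bond 3)

1  (I1 all integral)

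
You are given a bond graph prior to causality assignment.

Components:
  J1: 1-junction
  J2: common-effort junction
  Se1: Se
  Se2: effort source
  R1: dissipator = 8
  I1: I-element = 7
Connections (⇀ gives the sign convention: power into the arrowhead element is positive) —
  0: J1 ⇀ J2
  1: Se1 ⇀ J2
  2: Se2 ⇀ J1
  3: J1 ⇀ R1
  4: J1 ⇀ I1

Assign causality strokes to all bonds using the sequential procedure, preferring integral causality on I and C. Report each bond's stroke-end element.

#1 stroke at J2  (Se1 (Se) sets effort on bond)
#2 stroke at J1  (Se2 fixes effort; stroke away)
#0 stroke at J1  (J2: bond 1 brought effort, rest push out)
#4 stroke at I1  (I1: I, integral causality)
#3 stroke at J1  (1-jn J1 has f-setter on 4)

b0 stroke→J1
b1 stroke→J2
b2 stroke→J1
b3 stroke→J1
b4 stroke→I1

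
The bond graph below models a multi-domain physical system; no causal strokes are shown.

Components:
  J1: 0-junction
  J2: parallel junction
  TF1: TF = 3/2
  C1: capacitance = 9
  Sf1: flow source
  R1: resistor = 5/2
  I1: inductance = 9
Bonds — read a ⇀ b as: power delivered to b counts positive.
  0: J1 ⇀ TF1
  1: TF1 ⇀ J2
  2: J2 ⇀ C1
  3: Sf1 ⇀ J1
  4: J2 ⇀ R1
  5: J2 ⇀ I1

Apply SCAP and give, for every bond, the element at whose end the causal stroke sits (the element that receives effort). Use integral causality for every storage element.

#0 stroke→J1
#1 stroke→TF1
#2 stroke→J2
#3 stroke→Sf1
#4 stroke→R1
#5 stroke→I1

β3 stroke→Sf1  (Sf1 fixes flow; stroke at Sf1)
β0 stroke→J1  (J1 needs exactly one e-in)
β1 stroke→TF1  (TF TF1: opposite of bond 0)
β2 stroke→J2  (C1 outputs effort q/C1)
β4 stroke→R1  (common-e at J2 fixed by 2)
β5 stroke→I1  (common-e at J2 fixed by 2)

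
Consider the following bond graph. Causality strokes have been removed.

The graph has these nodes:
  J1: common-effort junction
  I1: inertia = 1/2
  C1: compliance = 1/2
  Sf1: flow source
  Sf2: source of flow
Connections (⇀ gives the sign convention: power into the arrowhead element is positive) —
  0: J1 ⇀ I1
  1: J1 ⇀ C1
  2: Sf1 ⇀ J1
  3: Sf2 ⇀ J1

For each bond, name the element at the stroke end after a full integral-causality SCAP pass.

β0 →I1
β1 →J1
β2 →Sf1
β3 →Sf2

b2 →Sf1  (source Sf1 imposes f)
b3 →Sf2  (Sf2 (Sf) sets flow on bond)
b0 →I1  (I1: I, integral causality)
b1 →J1  (J1 needs exactly one e-in)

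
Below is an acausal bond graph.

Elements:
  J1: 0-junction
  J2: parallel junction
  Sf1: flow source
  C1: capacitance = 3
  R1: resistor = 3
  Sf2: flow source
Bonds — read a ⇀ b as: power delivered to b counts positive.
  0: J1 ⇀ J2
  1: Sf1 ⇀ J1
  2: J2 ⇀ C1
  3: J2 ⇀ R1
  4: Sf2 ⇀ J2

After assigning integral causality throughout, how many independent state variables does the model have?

bond 1 stroke at Sf1  (Sf1 (Sf) sets flow on bond)
bond 4 stroke at Sf2  (source Sf2 imposes f)
bond 0 stroke at J1  (J1: last free bond brings effort in)
bond 2 stroke at J2  (C1: C, integral causality)
bond 3 stroke at R1  (J2: bond 2 brought effort, rest push out)

1  (C1 all integral)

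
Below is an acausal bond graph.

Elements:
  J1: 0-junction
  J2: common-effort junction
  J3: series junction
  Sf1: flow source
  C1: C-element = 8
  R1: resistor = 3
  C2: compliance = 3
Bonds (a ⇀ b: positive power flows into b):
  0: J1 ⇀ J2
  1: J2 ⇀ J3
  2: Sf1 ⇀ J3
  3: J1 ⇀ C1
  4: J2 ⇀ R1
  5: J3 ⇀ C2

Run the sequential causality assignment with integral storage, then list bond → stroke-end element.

#0 stroke at J2
#1 stroke at J3
#2 stroke at Sf1
#3 stroke at J1
#4 stroke at R1
#5 stroke at J3

#2 →Sf1  (source Sf1 imposes f)
#1 →J3  (J3 flow already set via bond 2)
#5 →J3  (J3: bond 2 brought flow, rest push out)
#3 →J1  (C1 integral (e out))
#0 →J2  (common-e at J1 fixed by 3)
#4 →R1  (0-jn J2 has e-setter on 0)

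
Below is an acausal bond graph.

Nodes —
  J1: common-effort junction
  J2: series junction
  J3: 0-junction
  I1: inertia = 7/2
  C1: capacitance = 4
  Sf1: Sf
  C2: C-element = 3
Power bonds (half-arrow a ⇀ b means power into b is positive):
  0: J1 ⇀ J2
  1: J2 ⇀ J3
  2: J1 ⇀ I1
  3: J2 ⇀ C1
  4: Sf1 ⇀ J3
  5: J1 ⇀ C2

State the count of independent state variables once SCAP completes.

bond 4 →Sf1  (source Sf1 imposes f)
bond 1 →J3  (only one effort-in slot at J3)
bond 0 →J2  (common-f at J2 fixed by 1)
bond 3 →J2  (common-f at J2 fixed by 1)
bond 2 →I1  (I1 integral (f out))
bond 5 →J1  (J1: last free bond brings effort in)

3  (C1, C2, I1 all integral)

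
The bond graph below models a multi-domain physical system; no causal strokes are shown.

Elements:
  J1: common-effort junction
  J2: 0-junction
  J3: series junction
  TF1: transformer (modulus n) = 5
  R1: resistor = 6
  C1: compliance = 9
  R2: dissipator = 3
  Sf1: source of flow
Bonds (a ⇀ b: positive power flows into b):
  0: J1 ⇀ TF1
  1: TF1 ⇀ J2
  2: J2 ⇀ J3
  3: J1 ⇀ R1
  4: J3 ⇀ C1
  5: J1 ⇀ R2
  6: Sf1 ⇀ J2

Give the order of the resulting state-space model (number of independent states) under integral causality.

1  (C1 all integral)

#6 stroke→Sf1  (Sf1: flow source, stroke at near end)
#4 stroke→J3  (C1 outputs effort q/C1)
#2 stroke→J2  (only one flow-in slot at J3)
#1 stroke→TF1  (common-e at J2 fixed by 2)
#0 stroke→J1  (TF TF1: opposite of bond 1)
#3 stroke→R1  (J1 effort already set via bond 0)
#5 stroke→R2  (J1 effort already set via bond 0)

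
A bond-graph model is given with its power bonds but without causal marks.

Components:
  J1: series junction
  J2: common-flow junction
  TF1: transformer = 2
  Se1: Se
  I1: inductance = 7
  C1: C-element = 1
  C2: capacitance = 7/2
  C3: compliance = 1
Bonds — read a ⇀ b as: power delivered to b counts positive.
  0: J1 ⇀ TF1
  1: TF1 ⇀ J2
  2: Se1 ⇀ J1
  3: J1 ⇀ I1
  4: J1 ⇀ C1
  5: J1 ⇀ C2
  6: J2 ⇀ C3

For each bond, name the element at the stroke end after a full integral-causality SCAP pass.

bond 2 →J1  (source Se1 imposes e)
bond 3 →I1  (I1 integral (f out))
bond 0 →J1  (1-jn J1 has f-setter on 3)
bond 4 →J1  (J1: bond 3 brought flow, rest push out)
bond 5 →J1  (J1: bond 3 brought flow, rest push out)
bond 1 →TF1  (TF1: transformer flips bond 0)
bond 6 →J2  (J2: bond 1 brought flow, rest push out)

#0 stroke→J1
#1 stroke→TF1
#2 stroke→J1
#3 stroke→I1
#4 stroke→J1
#5 stroke→J1
#6 stroke→J2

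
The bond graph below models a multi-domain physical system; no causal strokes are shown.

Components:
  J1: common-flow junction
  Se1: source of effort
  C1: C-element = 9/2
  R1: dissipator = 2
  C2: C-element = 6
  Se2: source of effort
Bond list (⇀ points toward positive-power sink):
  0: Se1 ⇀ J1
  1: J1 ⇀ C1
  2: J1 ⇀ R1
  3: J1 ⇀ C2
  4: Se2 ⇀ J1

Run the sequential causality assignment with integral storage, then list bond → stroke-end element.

#0 |J1  (Se1 fixes effort; stroke away)
#4 |J1  (Se2: effort source, stroke at far end)
#1 |J1  (prefer integral on C1)
#3 |J1  (prefer integral on C2)
#2 |R1  (only one flow-in slot at J1)

b0 stroke at J1
b1 stroke at J1
b2 stroke at R1
b3 stroke at J1
b4 stroke at J1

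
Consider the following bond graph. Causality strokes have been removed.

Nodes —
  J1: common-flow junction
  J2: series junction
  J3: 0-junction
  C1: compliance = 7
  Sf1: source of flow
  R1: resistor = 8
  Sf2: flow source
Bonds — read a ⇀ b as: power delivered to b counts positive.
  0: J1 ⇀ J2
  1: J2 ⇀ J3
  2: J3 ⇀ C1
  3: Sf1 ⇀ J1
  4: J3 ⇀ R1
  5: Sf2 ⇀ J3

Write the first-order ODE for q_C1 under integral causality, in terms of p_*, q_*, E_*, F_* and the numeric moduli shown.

dq_C1/dt = F_Sf1 + F_Sf2 - q_C1/56

b3 stroke at Sf1  (Sf1: flow source, stroke at near end)
b5 stroke at Sf2  (source Sf2 imposes f)
b0 stroke at J1  (1-jn J1 has f-setter on 3)
b1 stroke at J2  (1-jn J2 has f-setter on 0)
b2 stroke at J3  (prefer integral on C1)
b4 stroke at R1  (J3 effort already set via bond 2)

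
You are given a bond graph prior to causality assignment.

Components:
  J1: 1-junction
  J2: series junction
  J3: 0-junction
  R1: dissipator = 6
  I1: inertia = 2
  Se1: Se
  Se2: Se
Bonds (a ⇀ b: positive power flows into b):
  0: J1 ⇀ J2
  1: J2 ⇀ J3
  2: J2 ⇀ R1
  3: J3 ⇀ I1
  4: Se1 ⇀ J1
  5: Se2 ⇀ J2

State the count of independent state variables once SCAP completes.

#4 stroke at J1  (source Se1 imposes e)
#5 stroke at J2  (Se2 (Se) sets effort on bond)
#0 stroke at J2  (J1 needs exactly one f-in)
#3 stroke at I1  (prefer integral on I1)
#1 stroke at J3  (only one effort-in slot at J3)
#2 stroke at J2  (J2 flow already set via bond 1)

1  (I1 all integral)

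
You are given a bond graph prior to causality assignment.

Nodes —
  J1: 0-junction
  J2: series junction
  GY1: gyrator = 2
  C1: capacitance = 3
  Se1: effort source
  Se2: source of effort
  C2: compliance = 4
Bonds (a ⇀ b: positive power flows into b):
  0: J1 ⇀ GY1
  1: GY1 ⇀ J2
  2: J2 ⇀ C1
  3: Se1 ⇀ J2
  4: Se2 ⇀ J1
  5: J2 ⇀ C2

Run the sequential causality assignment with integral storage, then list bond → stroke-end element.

bond 3 |J2  (Se1: effort source, stroke at far end)
bond 4 |J1  (Se2 fixes effort; stroke away)
bond 0 |GY1  (J1: bond 4 brought effort, rest push out)
bond 1 |GY1  (GY1 both-in/both-out from 0)
bond 2 |J2  (common-f at J2 fixed by 1)
bond 5 |J2  (1-jn J2 has f-setter on 1)

bond 0 stroke at GY1
bond 1 stroke at GY1
bond 2 stroke at J2
bond 3 stroke at J2
bond 4 stroke at J1
bond 5 stroke at J2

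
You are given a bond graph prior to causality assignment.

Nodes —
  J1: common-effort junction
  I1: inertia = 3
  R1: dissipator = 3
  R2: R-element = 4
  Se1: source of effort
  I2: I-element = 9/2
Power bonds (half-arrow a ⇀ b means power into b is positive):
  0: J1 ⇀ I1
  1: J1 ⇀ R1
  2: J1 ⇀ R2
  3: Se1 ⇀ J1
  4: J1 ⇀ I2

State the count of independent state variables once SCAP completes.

2  (I1, I2 all integral)

#3 |J1  (Se1: effort source, stroke at far end)
#0 |I1  (0-jn J1 has e-setter on 3)
#1 |R1  (J1 effort already set via bond 3)
#2 |R2  (0-jn J1 has e-setter on 3)
#4 |I2  (J1: bond 3 brought effort, rest push out)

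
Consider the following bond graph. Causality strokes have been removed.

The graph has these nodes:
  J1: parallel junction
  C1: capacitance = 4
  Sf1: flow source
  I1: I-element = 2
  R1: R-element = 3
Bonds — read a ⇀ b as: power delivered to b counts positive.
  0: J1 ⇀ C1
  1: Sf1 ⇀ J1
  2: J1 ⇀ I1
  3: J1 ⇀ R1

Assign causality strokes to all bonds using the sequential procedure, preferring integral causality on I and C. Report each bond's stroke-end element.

bond 0 stroke→J1
bond 1 stroke→Sf1
bond 2 stroke→I1
bond 3 stroke→R1

#1 stroke at Sf1  (Sf1 fixes flow; stroke at Sf1)
#0 stroke at J1  (C1: C, integral causality)
#2 stroke at I1  (0-jn J1 has e-setter on 0)
#3 stroke at R1  (0-jn J1 has e-setter on 0)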